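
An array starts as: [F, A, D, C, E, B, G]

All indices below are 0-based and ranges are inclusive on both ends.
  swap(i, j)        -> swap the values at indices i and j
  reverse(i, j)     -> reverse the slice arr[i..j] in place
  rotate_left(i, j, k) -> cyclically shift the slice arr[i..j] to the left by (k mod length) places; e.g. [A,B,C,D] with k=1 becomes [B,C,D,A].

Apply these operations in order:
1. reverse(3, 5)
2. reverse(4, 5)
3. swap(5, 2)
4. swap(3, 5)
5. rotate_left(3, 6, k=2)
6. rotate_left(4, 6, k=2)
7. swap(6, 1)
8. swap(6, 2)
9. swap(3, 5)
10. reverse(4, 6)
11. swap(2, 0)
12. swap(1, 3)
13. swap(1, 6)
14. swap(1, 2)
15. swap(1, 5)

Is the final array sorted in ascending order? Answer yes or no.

After 1 (reverse(3, 5)): [F, A, D, B, E, C, G]
After 2 (reverse(4, 5)): [F, A, D, B, C, E, G]
After 3 (swap(5, 2)): [F, A, E, B, C, D, G]
After 4 (swap(3, 5)): [F, A, E, D, C, B, G]
After 5 (rotate_left(3, 6, k=2)): [F, A, E, B, G, D, C]
After 6 (rotate_left(4, 6, k=2)): [F, A, E, B, C, G, D]
After 7 (swap(6, 1)): [F, D, E, B, C, G, A]
After 8 (swap(6, 2)): [F, D, A, B, C, G, E]
After 9 (swap(3, 5)): [F, D, A, G, C, B, E]
After 10 (reverse(4, 6)): [F, D, A, G, E, B, C]
After 11 (swap(2, 0)): [A, D, F, G, E, B, C]
After 12 (swap(1, 3)): [A, G, F, D, E, B, C]
After 13 (swap(1, 6)): [A, C, F, D, E, B, G]
After 14 (swap(1, 2)): [A, F, C, D, E, B, G]
After 15 (swap(1, 5)): [A, B, C, D, E, F, G]

Answer: yes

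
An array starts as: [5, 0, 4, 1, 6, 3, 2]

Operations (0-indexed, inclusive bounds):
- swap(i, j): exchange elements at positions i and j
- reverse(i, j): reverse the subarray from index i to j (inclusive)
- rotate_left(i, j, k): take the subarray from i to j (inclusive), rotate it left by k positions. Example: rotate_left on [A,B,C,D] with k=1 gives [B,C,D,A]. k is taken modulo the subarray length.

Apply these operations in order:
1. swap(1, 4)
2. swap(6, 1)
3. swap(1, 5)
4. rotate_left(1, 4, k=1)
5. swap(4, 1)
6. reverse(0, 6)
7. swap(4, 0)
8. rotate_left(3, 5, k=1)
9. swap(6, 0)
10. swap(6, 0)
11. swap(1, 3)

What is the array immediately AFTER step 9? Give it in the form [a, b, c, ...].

After 1 (swap(1, 4)): [5, 6, 4, 1, 0, 3, 2]
After 2 (swap(6, 1)): [5, 2, 4, 1, 0, 3, 6]
After 3 (swap(1, 5)): [5, 3, 4, 1, 0, 2, 6]
After 4 (rotate_left(1, 4, k=1)): [5, 4, 1, 0, 3, 2, 6]
After 5 (swap(4, 1)): [5, 3, 1, 0, 4, 2, 6]
After 6 (reverse(0, 6)): [6, 2, 4, 0, 1, 3, 5]
After 7 (swap(4, 0)): [1, 2, 4, 0, 6, 3, 5]
After 8 (rotate_left(3, 5, k=1)): [1, 2, 4, 6, 3, 0, 5]
After 9 (swap(6, 0)): [5, 2, 4, 6, 3, 0, 1]

Answer: [5, 2, 4, 6, 3, 0, 1]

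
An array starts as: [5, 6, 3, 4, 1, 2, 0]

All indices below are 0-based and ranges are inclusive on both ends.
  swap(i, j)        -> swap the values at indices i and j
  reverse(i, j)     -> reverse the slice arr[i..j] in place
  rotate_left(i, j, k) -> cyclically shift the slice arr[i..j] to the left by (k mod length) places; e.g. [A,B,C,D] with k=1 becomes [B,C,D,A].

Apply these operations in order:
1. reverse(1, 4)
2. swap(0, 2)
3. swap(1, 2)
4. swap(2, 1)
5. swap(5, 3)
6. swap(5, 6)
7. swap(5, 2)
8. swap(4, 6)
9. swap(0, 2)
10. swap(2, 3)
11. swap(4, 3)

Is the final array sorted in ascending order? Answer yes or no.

After 1 (reverse(1, 4)): [5, 1, 4, 3, 6, 2, 0]
After 2 (swap(0, 2)): [4, 1, 5, 3, 6, 2, 0]
After 3 (swap(1, 2)): [4, 5, 1, 3, 6, 2, 0]
After 4 (swap(2, 1)): [4, 1, 5, 3, 6, 2, 0]
After 5 (swap(5, 3)): [4, 1, 5, 2, 6, 3, 0]
After 6 (swap(5, 6)): [4, 1, 5, 2, 6, 0, 3]
After 7 (swap(5, 2)): [4, 1, 0, 2, 6, 5, 3]
After 8 (swap(4, 6)): [4, 1, 0, 2, 3, 5, 6]
After 9 (swap(0, 2)): [0, 1, 4, 2, 3, 5, 6]
After 10 (swap(2, 3)): [0, 1, 2, 4, 3, 5, 6]
After 11 (swap(4, 3)): [0, 1, 2, 3, 4, 5, 6]

Answer: yes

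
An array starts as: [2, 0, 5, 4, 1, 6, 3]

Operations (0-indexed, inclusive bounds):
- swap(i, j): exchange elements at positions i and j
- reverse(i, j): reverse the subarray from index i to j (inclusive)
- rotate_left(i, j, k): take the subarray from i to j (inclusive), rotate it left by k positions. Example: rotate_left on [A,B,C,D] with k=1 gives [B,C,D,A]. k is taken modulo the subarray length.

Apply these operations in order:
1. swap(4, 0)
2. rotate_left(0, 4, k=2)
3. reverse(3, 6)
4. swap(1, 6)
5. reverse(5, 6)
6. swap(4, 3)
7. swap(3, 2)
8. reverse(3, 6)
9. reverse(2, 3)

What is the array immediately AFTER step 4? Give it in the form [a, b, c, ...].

Answer: [5, 1, 2, 3, 6, 0, 4]

Derivation:
After 1 (swap(4, 0)): [1, 0, 5, 4, 2, 6, 3]
After 2 (rotate_left(0, 4, k=2)): [5, 4, 2, 1, 0, 6, 3]
After 3 (reverse(3, 6)): [5, 4, 2, 3, 6, 0, 1]
After 4 (swap(1, 6)): [5, 1, 2, 3, 6, 0, 4]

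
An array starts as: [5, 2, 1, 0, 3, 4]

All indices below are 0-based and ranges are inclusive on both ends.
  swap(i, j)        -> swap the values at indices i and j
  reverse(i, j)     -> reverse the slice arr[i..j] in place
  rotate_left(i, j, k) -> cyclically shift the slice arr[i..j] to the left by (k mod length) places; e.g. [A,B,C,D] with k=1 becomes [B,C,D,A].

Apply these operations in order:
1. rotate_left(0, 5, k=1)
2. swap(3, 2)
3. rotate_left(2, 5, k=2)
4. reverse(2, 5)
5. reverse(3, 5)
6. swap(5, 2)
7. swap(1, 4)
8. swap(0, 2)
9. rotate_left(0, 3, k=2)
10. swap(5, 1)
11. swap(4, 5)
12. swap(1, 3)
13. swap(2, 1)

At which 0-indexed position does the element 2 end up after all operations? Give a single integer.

Answer: 0

Derivation:
After 1 (rotate_left(0, 5, k=1)): [2, 1, 0, 3, 4, 5]
After 2 (swap(3, 2)): [2, 1, 3, 0, 4, 5]
After 3 (rotate_left(2, 5, k=2)): [2, 1, 4, 5, 3, 0]
After 4 (reverse(2, 5)): [2, 1, 0, 3, 5, 4]
After 5 (reverse(3, 5)): [2, 1, 0, 4, 5, 3]
After 6 (swap(5, 2)): [2, 1, 3, 4, 5, 0]
After 7 (swap(1, 4)): [2, 5, 3, 4, 1, 0]
After 8 (swap(0, 2)): [3, 5, 2, 4, 1, 0]
After 9 (rotate_left(0, 3, k=2)): [2, 4, 3, 5, 1, 0]
After 10 (swap(5, 1)): [2, 0, 3, 5, 1, 4]
After 11 (swap(4, 5)): [2, 0, 3, 5, 4, 1]
After 12 (swap(1, 3)): [2, 5, 3, 0, 4, 1]
After 13 (swap(2, 1)): [2, 3, 5, 0, 4, 1]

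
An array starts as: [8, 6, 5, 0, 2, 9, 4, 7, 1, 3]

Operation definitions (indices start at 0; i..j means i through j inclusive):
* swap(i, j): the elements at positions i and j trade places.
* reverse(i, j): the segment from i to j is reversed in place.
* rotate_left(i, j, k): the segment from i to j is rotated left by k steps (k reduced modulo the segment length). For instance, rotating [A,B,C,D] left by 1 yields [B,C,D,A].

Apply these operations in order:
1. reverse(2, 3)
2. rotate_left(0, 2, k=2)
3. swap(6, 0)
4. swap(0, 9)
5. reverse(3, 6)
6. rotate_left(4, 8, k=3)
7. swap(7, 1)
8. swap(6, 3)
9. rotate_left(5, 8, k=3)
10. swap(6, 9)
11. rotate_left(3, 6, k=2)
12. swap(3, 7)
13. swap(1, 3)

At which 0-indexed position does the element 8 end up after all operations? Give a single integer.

Answer: 8

Derivation:
After 1 (reverse(2, 3)): [8, 6, 0, 5, 2, 9, 4, 7, 1, 3]
After 2 (rotate_left(0, 2, k=2)): [0, 8, 6, 5, 2, 9, 4, 7, 1, 3]
After 3 (swap(6, 0)): [4, 8, 6, 5, 2, 9, 0, 7, 1, 3]
After 4 (swap(0, 9)): [3, 8, 6, 5, 2, 9, 0, 7, 1, 4]
After 5 (reverse(3, 6)): [3, 8, 6, 0, 9, 2, 5, 7, 1, 4]
After 6 (rotate_left(4, 8, k=3)): [3, 8, 6, 0, 7, 1, 9, 2, 5, 4]
After 7 (swap(7, 1)): [3, 2, 6, 0, 7, 1, 9, 8, 5, 4]
After 8 (swap(6, 3)): [3, 2, 6, 9, 7, 1, 0, 8, 5, 4]
After 9 (rotate_left(5, 8, k=3)): [3, 2, 6, 9, 7, 5, 1, 0, 8, 4]
After 10 (swap(6, 9)): [3, 2, 6, 9, 7, 5, 4, 0, 8, 1]
After 11 (rotate_left(3, 6, k=2)): [3, 2, 6, 5, 4, 9, 7, 0, 8, 1]
After 12 (swap(3, 7)): [3, 2, 6, 0, 4, 9, 7, 5, 8, 1]
After 13 (swap(1, 3)): [3, 0, 6, 2, 4, 9, 7, 5, 8, 1]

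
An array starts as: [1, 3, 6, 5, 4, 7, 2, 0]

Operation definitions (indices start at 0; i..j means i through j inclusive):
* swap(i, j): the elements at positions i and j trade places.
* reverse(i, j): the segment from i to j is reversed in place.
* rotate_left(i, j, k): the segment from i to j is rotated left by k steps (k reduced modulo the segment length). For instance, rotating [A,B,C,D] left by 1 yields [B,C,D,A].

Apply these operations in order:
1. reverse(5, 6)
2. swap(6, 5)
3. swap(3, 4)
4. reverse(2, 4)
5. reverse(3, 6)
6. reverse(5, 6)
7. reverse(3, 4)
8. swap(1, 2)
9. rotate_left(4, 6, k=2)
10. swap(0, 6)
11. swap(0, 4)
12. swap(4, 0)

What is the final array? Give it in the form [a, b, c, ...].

Answer: [4, 5, 3, 7, 6, 2, 1, 0]

Derivation:
After 1 (reverse(5, 6)): [1, 3, 6, 5, 4, 2, 7, 0]
After 2 (swap(6, 5)): [1, 3, 6, 5, 4, 7, 2, 0]
After 3 (swap(3, 4)): [1, 3, 6, 4, 5, 7, 2, 0]
After 4 (reverse(2, 4)): [1, 3, 5, 4, 6, 7, 2, 0]
After 5 (reverse(3, 6)): [1, 3, 5, 2, 7, 6, 4, 0]
After 6 (reverse(5, 6)): [1, 3, 5, 2, 7, 4, 6, 0]
After 7 (reverse(3, 4)): [1, 3, 5, 7, 2, 4, 6, 0]
After 8 (swap(1, 2)): [1, 5, 3, 7, 2, 4, 6, 0]
After 9 (rotate_left(4, 6, k=2)): [1, 5, 3, 7, 6, 2, 4, 0]
After 10 (swap(0, 6)): [4, 5, 3, 7, 6, 2, 1, 0]
After 11 (swap(0, 4)): [6, 5, 3, 7, 4, 2, 1, 0]
After 12 (swap(4, 0)): [4, 5, 3, 7, 6, 2, 1, 0]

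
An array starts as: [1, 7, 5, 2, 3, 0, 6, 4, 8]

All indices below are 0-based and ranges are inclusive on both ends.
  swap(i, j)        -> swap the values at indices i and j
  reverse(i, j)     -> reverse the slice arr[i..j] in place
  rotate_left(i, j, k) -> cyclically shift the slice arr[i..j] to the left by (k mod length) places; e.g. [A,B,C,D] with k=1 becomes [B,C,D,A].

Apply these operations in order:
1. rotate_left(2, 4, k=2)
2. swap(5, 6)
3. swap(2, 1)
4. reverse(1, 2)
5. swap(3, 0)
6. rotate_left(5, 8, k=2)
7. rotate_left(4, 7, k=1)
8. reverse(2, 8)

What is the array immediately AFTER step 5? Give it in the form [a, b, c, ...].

Answer: [5, 7, 3, 1, 2, 6, 0, 4, 8]

Derivation:
After 1 (rotate_left(2, 4, k=2)): [1, 7, 3, 5, 2, 0, 6, 4, 8]
After 2 (swap(5, 6)): [1, 7, 3, 5, 2, 6, 0, 4, 8]
After 3 (swap(2, 1)): [1, 3, 7, 5, 2, 6, 0, 4, 8]
After 4 (reverse(1, 2)): [1, 7, 3, 5, 2, 6, 0, 4, 8]
After 5 (swap(3, 0)): [5, 7, 3, 1, 2, 6, 0, 4, 8]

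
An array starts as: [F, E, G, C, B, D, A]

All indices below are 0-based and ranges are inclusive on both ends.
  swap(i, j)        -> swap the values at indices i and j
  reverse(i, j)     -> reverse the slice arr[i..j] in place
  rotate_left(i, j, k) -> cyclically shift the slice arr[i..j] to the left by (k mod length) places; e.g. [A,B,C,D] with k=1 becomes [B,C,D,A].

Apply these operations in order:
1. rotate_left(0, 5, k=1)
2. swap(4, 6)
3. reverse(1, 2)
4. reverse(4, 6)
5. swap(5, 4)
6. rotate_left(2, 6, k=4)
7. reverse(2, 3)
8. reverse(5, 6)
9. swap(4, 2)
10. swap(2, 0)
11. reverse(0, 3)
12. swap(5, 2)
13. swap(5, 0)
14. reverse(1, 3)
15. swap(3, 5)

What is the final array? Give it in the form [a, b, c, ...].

After 1 (rotate_left(0, 5, k=1)): [E, G, C, B, D, F, A]
After 2 (swap(4, 6)): [E, G, C, B, A, F, D]
After 3 (reverse(1, 2)): [E, C, G, B, A, F, D]
After 4 (reverse(4, 6)): [E, C, G, B, D, F, A]
After 5 (swap(5, 4)): [E, C, G, B, F, D, A]
After 6 (rotate_left(2, 6, k=4)): [E, C, A, G, B, F, D]
After 7 (reverse(2, 3)): [E, C, G, A, B, F, D]
After 8 (reverse(5, 6)): [E, C, G, A, B, D, F]
After 9 (swap(4, 2)): [E, C, B, A, G, D, F]
After 10 (swap(2, 0)): [B, C, E, A, G, D, F]
After 11 (reverse(0, 3)): [A, E, C, B, G, D, F]
After 12 (swap(5, 2)): [A, E, D, B, G, C, F]
After 13 (swap(5, 0)): [C, E, D, B, G, A, F]
After 14 (reverse(1, 3)): [C, B, D, E, G, A, F]
After 15 (swap(3, 5)): [C, B, D, A, G, E, F]

Answer: [C, B, D, A, G, E, F]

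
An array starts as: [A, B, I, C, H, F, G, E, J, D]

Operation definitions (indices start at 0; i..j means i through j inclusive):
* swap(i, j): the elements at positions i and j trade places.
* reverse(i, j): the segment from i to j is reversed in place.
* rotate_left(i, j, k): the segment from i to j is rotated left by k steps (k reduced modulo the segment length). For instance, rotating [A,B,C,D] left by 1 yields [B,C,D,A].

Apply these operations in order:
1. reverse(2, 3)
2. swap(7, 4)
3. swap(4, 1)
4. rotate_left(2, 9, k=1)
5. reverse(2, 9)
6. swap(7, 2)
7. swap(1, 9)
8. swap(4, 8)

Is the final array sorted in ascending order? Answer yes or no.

After 1 (reverse(2, 3)): [A, B, C, I, H, F, G, E, J, D]
After 2 (swap(7, 4)): [A, B, C, I, E, F, G, H, J, D]
After 3 (swap(4, 1)): [A, E, C, I, B, F, G, H, J, D]
After 4 (rotate_left(2, 9, k=1)): [A, E, I, B, F, G, H, J, D, C]
After 5 (reverse(2, 9)): [A, E, C, D, J, H, G, F, B, I]
After 6 (swap(7, 2)): [A, E, F, D, J, H, G, C, B, I]
After 7 (swap(1, 9)): [A, I, F, D, J, H, G, C, B, E]
After 8 (swap(4, 8)): [A, I, F, D, B, H, G, C, J, E]

Answer: no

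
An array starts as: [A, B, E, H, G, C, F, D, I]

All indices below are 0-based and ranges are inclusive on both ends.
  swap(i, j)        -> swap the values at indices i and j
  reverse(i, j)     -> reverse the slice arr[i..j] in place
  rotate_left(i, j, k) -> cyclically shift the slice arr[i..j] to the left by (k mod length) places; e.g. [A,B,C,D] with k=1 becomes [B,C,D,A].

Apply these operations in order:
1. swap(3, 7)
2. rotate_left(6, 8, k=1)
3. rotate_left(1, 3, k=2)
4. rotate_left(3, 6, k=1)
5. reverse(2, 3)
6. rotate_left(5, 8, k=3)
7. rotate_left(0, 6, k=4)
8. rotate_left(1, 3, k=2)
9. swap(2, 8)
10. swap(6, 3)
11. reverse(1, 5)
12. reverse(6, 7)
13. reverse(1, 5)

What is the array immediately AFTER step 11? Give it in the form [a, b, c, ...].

After 1 (swap(3, 7)): [A, B, E, D, G, C, F, H, I]
After 2 (rotate_left(6, 8, k=1)): [A, B, E, D, G, C, H, I, F]
After 3 (rotate_left(1, 3, k=2)): [A, D, B, E, G, C, H, I, F]
After 4 (rotate_left(3, 6, k=1)): [A, D, B, G, C, H, E, I, F]
After 5 (reverse(2, 3)): [A, D, G, B, C, H, E, I, F]
After 6 (rotate_left(5, 8, k=3)): [A, D, G, B, C, F, H, E, I]
After 7 (rotate_left(0, 6, k=4)): [C, F, H, A, D, G, B, E, I]
After 8 (rotate_left(1, 3, k=2)): [C, A, F, H, D, G, B, E, I]
After 9 (swap(2, 8)): [C, A, I, H, D, G, B, E, F]
After 10 (swap(6, 3)): [C, A, I, B, D, G, H, E, F]
After 11 (reverse(1, 5)): [C, G, D, B, I, A, H, E, F]

Answer: [C, G, D, B, I, A, H, E, F]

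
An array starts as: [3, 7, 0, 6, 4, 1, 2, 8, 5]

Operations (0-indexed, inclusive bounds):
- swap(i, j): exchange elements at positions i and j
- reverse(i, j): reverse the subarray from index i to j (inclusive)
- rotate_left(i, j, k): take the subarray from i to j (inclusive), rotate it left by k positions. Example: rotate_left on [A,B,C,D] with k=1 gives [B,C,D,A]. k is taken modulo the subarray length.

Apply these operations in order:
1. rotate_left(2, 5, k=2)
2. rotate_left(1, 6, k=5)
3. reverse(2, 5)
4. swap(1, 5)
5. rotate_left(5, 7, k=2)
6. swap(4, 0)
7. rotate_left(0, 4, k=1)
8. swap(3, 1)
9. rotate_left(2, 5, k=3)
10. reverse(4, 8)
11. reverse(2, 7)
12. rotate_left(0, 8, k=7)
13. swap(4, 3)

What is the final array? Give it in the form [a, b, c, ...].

After 1 (rotate_left(2, 5, k=2)): [3, 7, 4, 1, 0, 6, 2, 8, 5]
After 2 (rotate_left(1, 6, k=5)): [3, 2, 7, 4, 1, 0, 6, 8, 5]
After 3 (reverse(2, 5)): [3, 2, 0, 1, 4, 7, 6, 8, 5]
After 4 (swap(1, 5)): [3, 7, 0, 1, 4, 2, 6, 8, 5]
After 5 (rotate_left(5, 7, k=2)): [3, 7, 0, 1, 4, 8, 2, 6, 5]
After 6 (swap(4, 0)): [4, 7, 0, 1, 3, 8, 2, 6, 5]
After 7 (rotate_left(0, 4, k=1)): [7, 0, 1, 3, 4, 8, 2, 6, 5]
After 8 (swap(3, 1)): [7, 3, 1, 0, 4, 8, 2, 6, 5]
After 9 (rotate_left(2, 5, k=3)): [7, 3, 8, 1, 0, 4, 2, 6, 5]
After 10 (reverse(4, 8)): [7, 3, 8, 1, 5, 6, 2, 4, 0]
After 11 (reverse(2, 7)): [7, 3, 4, 2, 6, 5, 1, 8, 0]
After 12 (rotate_left(0, 8, k=7)): [8, 0, 7, 3, 4, 2, 6, 5, 1]
After 13 (swap(4, 3)): [8, 0, 7, 4, 3, 2, 6, 5, 1]

Answer: [8, 0, 7, 4, 3, 2, 6, 5, 1]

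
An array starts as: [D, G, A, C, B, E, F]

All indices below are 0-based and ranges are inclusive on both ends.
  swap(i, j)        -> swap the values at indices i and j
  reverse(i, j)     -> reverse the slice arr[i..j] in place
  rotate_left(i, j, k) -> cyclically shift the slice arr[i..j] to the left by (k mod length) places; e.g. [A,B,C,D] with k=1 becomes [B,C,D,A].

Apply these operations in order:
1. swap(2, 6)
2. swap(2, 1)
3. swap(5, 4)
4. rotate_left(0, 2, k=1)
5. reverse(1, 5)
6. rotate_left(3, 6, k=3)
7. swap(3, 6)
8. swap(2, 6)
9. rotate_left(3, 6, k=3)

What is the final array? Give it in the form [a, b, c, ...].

Answer: [F, B, A, E, G, C, D]

Derivation:
After 1 (swap(2, 6)): [D, G, F, C, B, E, A]
After 2 (swap(2, 1)): [D, F, G, C, B, E, A]
After 3 (swap(5, 4)): [D, F, G, C, E, B, A]
After 4 (rotate_left(0, 2, k=1)): [F, G, D, C, E, B, A]
After 5 (reverse(1, 5)): [F, B, E, C, D, G, A]
After 6 (rotate_left(3, 6, k=3)): [F, B, E, A, C, D, G]
After 7 (swap(3, 6)): [F, B, E, G, C, D, A]
After 8 (swap(2, 6)): [F, B, A, G, C, D, E]
After 9 (rotate_left(3, 6, k=3)): [F, B, A, E, G, C, D]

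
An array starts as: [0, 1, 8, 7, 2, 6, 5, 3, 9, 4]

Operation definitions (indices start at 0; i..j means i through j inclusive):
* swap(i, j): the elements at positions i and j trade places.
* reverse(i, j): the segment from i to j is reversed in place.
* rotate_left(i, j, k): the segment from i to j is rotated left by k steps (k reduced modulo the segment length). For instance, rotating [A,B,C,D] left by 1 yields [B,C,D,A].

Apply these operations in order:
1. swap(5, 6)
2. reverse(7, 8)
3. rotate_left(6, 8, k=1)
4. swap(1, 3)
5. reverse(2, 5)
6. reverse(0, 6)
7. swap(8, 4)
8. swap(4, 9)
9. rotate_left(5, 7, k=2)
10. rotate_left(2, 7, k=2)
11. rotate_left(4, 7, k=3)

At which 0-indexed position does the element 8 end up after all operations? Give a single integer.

Answer: 1

Derivation:
After 1 (swap(5, 6)): [0, 1, 8, 7, 2, 5, 6, 3, 9, 4]
After 2 (reverse(7, 8)): [0, 1, 8, 7, 2, 5, 6, 9, 3, 4]
After 3 (rotate_left(6, 8, k=1)): [0, 1, 8, 7, 2, 5, 9, 3, 6, 4]
After 4 (swap(1, 3)): [0, 7, 8, 1, 2, 5, 9, 3, 6, 4]
After 5 (reverse(2, 5)): [0, 7, 5, 2, 1, 8, 9, 3, 6, 4]
After 6 (reverse(0, 6)): [9, 8, 1, 2, 5, 7, 0, 3, 6, 4]
After 7 (swap(8, 4)): [9, 8, 1, 2, 6, 7, 0, 3, 5, 4]
After 8 (swap(4, 9)): [9, 8, 1, 2, 4, 7, 0, 3, 5, 6]
After 9 (rotate_left(5, 7, k=2)): [9, 8, 1, 2, 4, 3, 7, 0, 5, 6]
After 10 (rotate_left(2, 7, k=2)): [9, 8, 4, 3, 7, 0, 1, 2, 5, 6]
After 11 (rotate_left(4, 7, k=3)): [9, 8, 4, 3, 2, 7, 0, 1, 5, 6]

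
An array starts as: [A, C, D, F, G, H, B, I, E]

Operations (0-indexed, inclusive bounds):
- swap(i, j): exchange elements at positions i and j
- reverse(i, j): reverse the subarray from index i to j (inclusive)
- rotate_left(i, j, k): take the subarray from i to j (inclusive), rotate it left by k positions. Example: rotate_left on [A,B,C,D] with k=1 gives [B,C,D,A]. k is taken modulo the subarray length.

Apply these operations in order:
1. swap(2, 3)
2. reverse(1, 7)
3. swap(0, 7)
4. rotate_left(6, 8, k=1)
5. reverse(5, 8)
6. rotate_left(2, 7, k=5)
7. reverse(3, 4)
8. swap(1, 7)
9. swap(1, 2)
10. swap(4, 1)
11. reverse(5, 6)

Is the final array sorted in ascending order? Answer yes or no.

After 1 (swap(2, 3)): [A, C, F, D, G, H, B, I, E]
After 2 (reverse(1, 7)): [A, I, B, H, G, D, F, C, E]
After 3 (swap(0, 7)): [C, I, B, H, G, D, F, A, E]
After 4 (rotate_left(6, 8, k=1)): [C, I, B, H, G, D, A, E, F]
After 5 (reverse(5, 8)): [C, I, B, H, G, F, E, A, D]
After 6 (rotate_left(2, 7, k=5)): [C, I, A, B, H, G, F, E, D]
After 7 (reverse(3, 4)): [C, I, A, H, B, G, F, E, D]
After 8 (swap(1, 7)): [C, E, A, H, B, G, F, I, D]
After 9 (swap(1, 2)): [C, A, E, H, B, G, F, I, D]
After 10 (swap(4, 1)): [C, B, E, H, A, G, F, I, D]
After 11 (reverse(5, 6)): [C, B, E, H, A, F, G, I, D]

Answer: no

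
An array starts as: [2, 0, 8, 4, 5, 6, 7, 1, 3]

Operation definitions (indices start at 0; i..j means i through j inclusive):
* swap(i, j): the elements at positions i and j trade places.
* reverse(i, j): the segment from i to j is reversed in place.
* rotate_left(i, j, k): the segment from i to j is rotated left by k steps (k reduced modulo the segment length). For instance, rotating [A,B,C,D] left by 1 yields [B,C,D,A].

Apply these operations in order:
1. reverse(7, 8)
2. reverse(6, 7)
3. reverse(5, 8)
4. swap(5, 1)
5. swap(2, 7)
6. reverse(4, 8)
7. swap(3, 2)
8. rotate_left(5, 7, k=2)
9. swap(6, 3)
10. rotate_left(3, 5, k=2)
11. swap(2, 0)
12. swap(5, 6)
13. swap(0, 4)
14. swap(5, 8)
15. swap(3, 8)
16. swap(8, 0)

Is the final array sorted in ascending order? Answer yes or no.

Answer: yes

Derivation:
After 1 (reverse(7, 8)): [2, 0, 8, 4, 5, 6, 7, 3, 1]
After 2 (reverse(6, 7)): [2, 0, 8, 4, 5, 6, 3, 7, 1]
After 3 (reverse(5, 8)): [2, 0, 8, 4, 5, 1, 7, 3, 6]
After 4 (swap(5, 1)): [2, 1, 8, 4, 5, 0, 7, 3, 6]
After 5 (swap(2, 7)): [2, 1, 3, 4, 5, 0, 7, 8, 6]
After 6 (reverse(4, 8)): [2, 1, 3, 4, 6, 8, 7, 0, 5]
After 7 (swap(3, 2)): [2, 1, 4, 3, 6, 8, 7, 0, 5]
After 8 (rotate_left(5, 7, k=2)): [2, 1, 4, 3, 6, 0, 8, 7, 5]
After 9 (swap(6, 3)): [2, 1, 4, 8, 6, 0, 3, 7, 5]
After 10 (rotate_left(3, 5, k=2)): [2, 1, 4, 0, 8, 6, 3, 7, 5]
After 11 (swap(2, 0)): [4, 1, 2, 0, 8, 6, 3, 7, 5]
After 12 (swap(5, 6)): [4, 1, 2, 0, 8, 3, 6, 7, 5]
After 13 (swap(0, 4)): [8, 1, 2, 0, 4, 3, 6, 7, 5]
After 14 (swap(5, 8)): [8, 1, 2, 0, 4, 5, 6, 7, 3]
After 15 (swap(3, 8)): [8, 1, 2, 3, 4, 5, 6, 7, 0]
After 16 (swap(8, 0)): [0, 1, 2, 3, 4, 5, 6, 7, 8]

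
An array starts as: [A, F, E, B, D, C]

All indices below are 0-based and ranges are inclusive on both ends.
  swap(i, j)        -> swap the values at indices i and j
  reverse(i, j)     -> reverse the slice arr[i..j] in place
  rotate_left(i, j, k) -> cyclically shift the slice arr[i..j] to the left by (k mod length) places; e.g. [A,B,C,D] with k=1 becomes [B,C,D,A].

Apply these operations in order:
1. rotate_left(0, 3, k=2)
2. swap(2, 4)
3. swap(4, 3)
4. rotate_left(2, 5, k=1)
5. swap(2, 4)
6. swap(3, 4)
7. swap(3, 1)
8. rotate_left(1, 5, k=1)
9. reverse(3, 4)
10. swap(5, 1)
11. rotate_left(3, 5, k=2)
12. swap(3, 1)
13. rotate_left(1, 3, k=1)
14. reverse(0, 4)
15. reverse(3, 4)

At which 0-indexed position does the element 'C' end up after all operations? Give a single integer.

Answer: 1

Derivation:
After 1 (rotate_left(0, 3, k=2)): [E, B, A, F, D, C]
After 2 (swap(2, 4)): [E, B, D, F, A, C]
After 3 (swap(4, 3)): [E, B, D, A, F, C]
After 4 (rotate_left(2, 5, k=1)): [E, B, A, F, C, D]
After 5 (swap(2, 4)): [E, B, C, F, A, D]
After 6 (swap(3, 4)): [E, B, C, A, F, D]
After 7 (swap(3, 1)): [E, A, C, B, F, D]
After 8 (rotate_left(1, 5, k=1)): [E, C, B, F, D, A]
After 9 (reverse(3, 4)): [E, C, B, D, F, A]
After 10 (swap(5, 1)): [E, A, B, D, F, C]
After 11 (rotate_left(3, 5, k=2)): [E, A, B, C, D, F]
After 12 (swap(3, 1)): [E, C, B, A, D, F]
After 13 (rotate_left(1, 3, k=1)): [E, B, A, C, D, F]
After 14 (reverse(0, 4)): [D, C, A, B, E, F]
After 15 (reverse(3, 4)): [D, C, A, E, B, F]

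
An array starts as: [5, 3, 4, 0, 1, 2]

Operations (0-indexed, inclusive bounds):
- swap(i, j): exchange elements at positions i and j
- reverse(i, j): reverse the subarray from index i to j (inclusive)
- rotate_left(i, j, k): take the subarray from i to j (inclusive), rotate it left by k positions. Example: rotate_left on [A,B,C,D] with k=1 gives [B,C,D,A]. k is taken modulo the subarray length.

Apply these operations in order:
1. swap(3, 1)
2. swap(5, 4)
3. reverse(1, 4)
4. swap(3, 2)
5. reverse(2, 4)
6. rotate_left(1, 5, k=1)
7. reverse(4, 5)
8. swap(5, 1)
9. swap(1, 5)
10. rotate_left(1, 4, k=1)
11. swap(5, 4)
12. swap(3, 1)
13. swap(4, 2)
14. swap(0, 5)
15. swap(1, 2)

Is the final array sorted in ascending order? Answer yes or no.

After 1 (swap(3, 1)): [5, 0, 4, 3, 1, 2]
After 2 (swap(5, 4)): [5, 0, 4, 3, 2, 1]
After 3 (reverse(1, 4)): [5, 2, 3, 4, 0, 1]
After 4 (swap(3, 2)): [5, 2, 4, 3, 0, 1]
After 5 (reverse(2, 4)): [5, 2, 0, 3, 4, 1]
After 6 (rotate_left(1, 5, k=1)): [5, 0, 3, 4, 1, 2]
After 7 (reverse(4, 5)): [5, 0, 3, 4, 2, 1]
After 8 (swap(5, 1)): [5, 1, 3, 4, 2, 0]
After 9 (swap(1, 5)): [5, 0, 3, 4, 2, 1]
After 10 (rotate_left(1, 4, k=1)): [5, 3, 4, 2, 0, 1]
After 11 (swap(5, 4)): [5, 3, 4, 2, 1, 0]
After 12 (swap(3, 1)): [5, 2, 4, 3, 1, 0]
After 13 (swap(4, 2)): [5, 2, 1, 3, 4, 0]
After 14 (swap(0, 5)): [0, 2, 1, 3, 4, 5]
After 15 (swap(1, 2)): [0, 1, 2, 3, 4, 5]

Answer: yes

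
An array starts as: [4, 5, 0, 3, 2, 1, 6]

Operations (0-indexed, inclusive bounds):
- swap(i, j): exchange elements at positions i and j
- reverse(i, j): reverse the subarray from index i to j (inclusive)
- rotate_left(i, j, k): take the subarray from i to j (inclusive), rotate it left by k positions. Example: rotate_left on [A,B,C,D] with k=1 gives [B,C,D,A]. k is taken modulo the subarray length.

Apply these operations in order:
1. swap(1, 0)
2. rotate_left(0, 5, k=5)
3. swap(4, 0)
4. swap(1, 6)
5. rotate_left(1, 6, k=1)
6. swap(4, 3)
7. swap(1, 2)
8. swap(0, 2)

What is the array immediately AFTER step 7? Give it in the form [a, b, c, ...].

Answer: [3, 0, 4, 2, 1, 5, 6]

Derivation:
After 1 (swap(1, 0)): [5, 4, 0, 3, 2, 1, 6]
After 2 (rotate_left(0, 5, k=5)): [1, 5, 4, 0, 3, 2, 6]
After 3 (swap(4, 0)): [3, 5, 4, 0, 1, 2, 6]
After 4 (swap(1, 6)): [3, 6, 4, 0, 1, 2, 5]
After 5 (rotate_left(1, 6, k=1)): [3, 4, 0, 1, 2, 5, 6]
After 6 (swap(4, 3)): [3, 4, 0, 2, 1, 5, 6]
After 7 (swap(1, 2)): [3, 0, 4, 2, 1, 5, 6]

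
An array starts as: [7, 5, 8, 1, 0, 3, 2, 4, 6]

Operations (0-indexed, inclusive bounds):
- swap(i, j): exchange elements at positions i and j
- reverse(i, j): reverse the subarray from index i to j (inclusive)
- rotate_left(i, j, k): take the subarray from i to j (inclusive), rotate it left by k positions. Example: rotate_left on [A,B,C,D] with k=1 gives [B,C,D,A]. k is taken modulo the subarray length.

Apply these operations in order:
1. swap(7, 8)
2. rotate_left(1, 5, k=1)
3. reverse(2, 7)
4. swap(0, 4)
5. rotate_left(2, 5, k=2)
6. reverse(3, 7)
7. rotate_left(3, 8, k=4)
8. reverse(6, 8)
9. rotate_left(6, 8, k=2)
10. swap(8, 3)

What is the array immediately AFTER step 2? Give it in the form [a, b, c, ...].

After 1 (swap(7, 8)): [7, 5, 8, 1, 0, 3, 2, 6, 4]
After 2 (rotate_left(1, 5, k=1)): [7, 8, 1, 0, 3, 5, 2, 6, 4]

Answer: [7, 8, 1, 0, 3, 5, 2, 6, 4]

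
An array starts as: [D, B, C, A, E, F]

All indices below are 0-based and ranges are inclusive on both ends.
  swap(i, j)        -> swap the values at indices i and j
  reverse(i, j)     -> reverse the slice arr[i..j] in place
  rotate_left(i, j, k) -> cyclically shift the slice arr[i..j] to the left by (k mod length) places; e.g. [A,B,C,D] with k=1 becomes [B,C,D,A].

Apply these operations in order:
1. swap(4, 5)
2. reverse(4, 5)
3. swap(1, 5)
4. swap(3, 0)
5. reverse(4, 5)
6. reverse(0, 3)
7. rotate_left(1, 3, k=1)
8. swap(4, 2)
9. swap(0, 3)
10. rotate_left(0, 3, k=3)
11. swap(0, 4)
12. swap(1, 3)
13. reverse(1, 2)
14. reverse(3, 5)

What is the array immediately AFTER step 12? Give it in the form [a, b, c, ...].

After 1 (swap(4, 5)): [D, B, C, A, F, E]
After 2 (reverse(4, 5)): [D, B, C, A, E, F]
After 3 (swap(1, 5)): [D, F, C, A, E, B]
After 4 (swap(3, 0)): [A, F, C, D, E, B]
After 5 (reverse(4, 5)): [A, F, C, D, B, E]
After 6 (reverse(0, 3)): [D, C, F, A, B, E]
After 7 (rotate_left(1, 3, k=1)): [D, F, A, C, B, E]
After 8 (swap(4, 2)): [D, F, B, C, A, E]
After 9 (swap(0, 3)): [C, F, B, D, A, E]
After 10 (rotate_left(0, 3, k=3)): [D, C, F, B, A, E]
After 11 (swap(0, 4)): [A, C, F, B, D, E]
After 12 (swap(1, 3)): [A, B, F, C, D, E]

Answer: [A, B, F, C, D, E]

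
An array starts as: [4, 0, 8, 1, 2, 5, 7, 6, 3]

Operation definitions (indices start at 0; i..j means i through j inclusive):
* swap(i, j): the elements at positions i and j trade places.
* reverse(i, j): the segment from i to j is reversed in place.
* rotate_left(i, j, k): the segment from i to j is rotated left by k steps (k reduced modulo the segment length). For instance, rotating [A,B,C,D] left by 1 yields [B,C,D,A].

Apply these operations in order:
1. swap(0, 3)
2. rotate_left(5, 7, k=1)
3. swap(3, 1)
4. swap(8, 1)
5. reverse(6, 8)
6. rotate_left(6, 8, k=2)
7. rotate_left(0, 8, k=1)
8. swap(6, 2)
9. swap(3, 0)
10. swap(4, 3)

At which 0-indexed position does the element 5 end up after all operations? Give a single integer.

After 1 (swap(0, 3)): [1, 0, 8, 4, 2, 5, 7, 6, 3]
After 2 (rotate_left(5, 7, k=1)): [1, 0, 8, 4, 2, 7, 6, 5, 3]
After 3 (swap(3, 1)): [1, 4, 8, 0, 2, 7, 6, 5, 3]
After 4 (swap(8, 1)): [1, 3, 8, 0, 2, 7, 6, 5, 4]
After 5 (reverse(6, 8)): [1, 3, 8, 0, 2, 7, 4, 5, 6]
After 6 (rotate_left(6, 8, k=2)): [1, 3, 8, 0, 2, 7, 6, 4, 5]
After 7 (rotate_left(0, 8, k=1)): [3, 8, 0, 2, 7, 6, 4, 5, 1]
After 8 (swap(6, 2)): [3, 8, 4, 2, 7, 6, 0, 5, 1]
After 9 (swap(3, 0)): [2, 8, 4, 3, 7, 6, 0, 5, 1]
After 10 (swap(4, 3)): [2, 8, 4, 7, 3, 6, 0, 5, 1]

Answer: 7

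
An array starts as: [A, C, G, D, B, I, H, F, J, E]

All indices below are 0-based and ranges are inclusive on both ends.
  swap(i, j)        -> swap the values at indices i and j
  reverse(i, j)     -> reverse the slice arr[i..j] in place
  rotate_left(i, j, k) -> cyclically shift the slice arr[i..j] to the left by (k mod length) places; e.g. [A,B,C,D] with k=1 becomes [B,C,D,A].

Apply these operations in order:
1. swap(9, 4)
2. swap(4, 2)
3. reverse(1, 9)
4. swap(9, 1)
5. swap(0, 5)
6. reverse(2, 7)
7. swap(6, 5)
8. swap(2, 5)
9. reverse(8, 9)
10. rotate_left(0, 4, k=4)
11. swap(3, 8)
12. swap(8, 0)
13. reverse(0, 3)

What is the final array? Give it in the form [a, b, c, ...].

After 1 (swap(9, 4)): [A, C, G, D, E, I, H, F, J, B]
After 2 (swap(4, 2)): [A, C, E, D, G, I, H, F, J, B]
After 3 (reverse(1, 9)): [A, B, J, F, H, I, G, D, E, C]
After 4 (swap(9, 1)): [A, C, J, F, H, I, G, D, E, B]
After 5 (swap(0, 5)): [I, C, J, F, H, A, G, D, E, B]
After 6 (reverse(2, 7)): [I, C, D, G, A, H, F, J, E, B]
After 7 (swap(6, 5)): [I, C, D, G, A, F, H, J, E, B]
After 8 (swap(2, 5)): [I, C, F, G, A, D, H, J, E, B]
After 9 (reverse(8, 9)): [I, C, F, G, A, D, H, J, B, E]
After 10 (rotate_left(0, 4, k=4)): [A, I, C, F, G, D, H, J, B, E]
After 11 (swap(3, 8)): [A, I, C, B, G, D, H, J, F, E]
After 12 (swap(8, 0)): [F, I, C, B, G, D, H, J, A, E]
After 13 (reverse(0, 3)): [B, C, I, F, G, D, H, J, A, E]

Answer: [B, C, I, F, G, D, H, J, A, E]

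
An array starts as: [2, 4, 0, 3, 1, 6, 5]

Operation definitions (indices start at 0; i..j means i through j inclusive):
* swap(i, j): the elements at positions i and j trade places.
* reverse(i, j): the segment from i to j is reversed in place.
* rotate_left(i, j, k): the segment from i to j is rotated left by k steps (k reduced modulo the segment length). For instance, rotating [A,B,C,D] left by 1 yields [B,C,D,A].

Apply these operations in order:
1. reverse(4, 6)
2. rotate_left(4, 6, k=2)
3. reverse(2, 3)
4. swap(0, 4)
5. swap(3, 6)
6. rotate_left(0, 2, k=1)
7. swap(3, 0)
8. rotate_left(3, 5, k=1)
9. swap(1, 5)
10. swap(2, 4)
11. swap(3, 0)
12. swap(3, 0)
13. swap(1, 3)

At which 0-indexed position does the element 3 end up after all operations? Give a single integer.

After 1 (reverse(4, 6)): [2, 4, 0, 3, 5, 6, 1]
After 2 (rotate_left(4, 6, k=2)): [2, 4, 0, 3, 1, 5, 6]
After 3 (reverse(2, 3)): [2, 4, 3, 0, 1, 5, 6]
After 4 (swap(0, 4)): [1, 4, 3, 0, 2, 5, 6]
After 5 (swap(3, 6)): [1, 4, 3, 6, 2, 5, 0]
After 6 (rotate_left(0, 2, k=1)): [4, 3, 1, 6, 2, 5, 0]
After 7 (swap(3, 0)): [6, 3, 1, 4, 2, 5, 0]
After 8 (rotate_left(3, 5, k=1)): [6, 3, 1, 2, 5, 4, 0]
After 9 (swap(1, 5)): [6, 4, 1, 2, 5, 3, 0]
After 10 (swap(2, 4)): [6, 4, 5, 2, 1, 3, 0]
After 11 (swap(3, 0)): [2, 4, 5, 6, 1, 3, 0]
After 12 (swap(3, 0)): [6, 4, 5, 2, 1, 3, 0]
After 13 (swap(1, 3)): [6, 2, 5, 4, 1, 3, 0]

Answer: 5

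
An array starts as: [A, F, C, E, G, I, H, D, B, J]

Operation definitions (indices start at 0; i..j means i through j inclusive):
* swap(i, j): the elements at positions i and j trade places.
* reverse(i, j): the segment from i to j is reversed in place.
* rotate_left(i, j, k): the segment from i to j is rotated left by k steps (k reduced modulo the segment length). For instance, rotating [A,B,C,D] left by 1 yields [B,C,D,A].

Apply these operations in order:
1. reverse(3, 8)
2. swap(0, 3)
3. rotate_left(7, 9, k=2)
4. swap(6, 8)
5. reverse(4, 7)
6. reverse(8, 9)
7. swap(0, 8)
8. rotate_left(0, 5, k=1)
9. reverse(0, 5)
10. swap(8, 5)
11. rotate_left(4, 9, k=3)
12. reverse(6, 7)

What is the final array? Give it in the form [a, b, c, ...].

Answer: [E, G, J, A, D, F, C, I, B, H]

Derivation:
After 1 (reverse(3, 8)): [A, F, C, B, D, H, I, G, E, J]
After 2 (swap(0, 3)): [B, F, C, A, D, H, I, G, E, J]
After 3 (rotate_left(7, 9, k=2)): [B, F, C, A, D, H, I, J, G, E]
After 4 (swap(6, 8)): [B, F, C, A, D, H, G, J, I, E]
After 5 (reverse(4, 7)): [B, F, C, A, J, G, H, D, I, E]
After 6 (reverse(8, 9)): [B, F, C, A, J, G, H, D, E, I]
After 7 (swap(0, 8)): [E, F, C, A, J, G, H, D, B, I]
After 8 (rotate_left(0, 5, k=1)): [F, C, A, J, G, E, H, D, B, I]
After 9 (reverse(0, 5)): [E, G, J, A, C, F, H, D, B, I]
After 10 (swap(8, 5)): [E, G, J, A, C, B, H, D, F, I]
After 11 (rotate_left(4, 9, k=3)): [E, G, J, A, D, F, I, C, B, H]
After 12 (reverse(6, 7)): [E, G, J, A, D, F, C, I, B, H]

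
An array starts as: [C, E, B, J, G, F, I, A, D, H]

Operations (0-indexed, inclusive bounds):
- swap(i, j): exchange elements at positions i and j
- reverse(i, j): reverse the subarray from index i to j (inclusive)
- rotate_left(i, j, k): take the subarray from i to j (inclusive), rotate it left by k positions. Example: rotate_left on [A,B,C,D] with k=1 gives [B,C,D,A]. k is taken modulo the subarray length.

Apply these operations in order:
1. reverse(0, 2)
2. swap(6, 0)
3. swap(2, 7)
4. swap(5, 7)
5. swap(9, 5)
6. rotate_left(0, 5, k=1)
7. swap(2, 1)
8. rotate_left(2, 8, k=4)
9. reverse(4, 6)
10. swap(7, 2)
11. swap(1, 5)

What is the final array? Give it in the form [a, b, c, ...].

Answer: [E, A, H, F, G, J, D, B, I, C]

Derivation:
After 1 (reverse(0, 2)): [B, E, C, J, G, F, I, A, D, H]
After 2 (swap(6, 0)): [I, E, C, J, G, F, B, A, D, H]
After 3 (swap(2, 7)): [I, E, A, J, G, F, B, C, D, H]
After 4 (swap(5, 7)): [I, E, A, J, G, C, B, F, D, H]
After 5 (swap(9, 5)): [I, E, A, J, G, H, B, F, D, C]
After 6 (rotate_left(0, 5, k=1)): [E, A, J, G, H, I, B, F, D, C]
After 7 (swap(2, 1)): [E, J, A, G, H, I, B, F, D, C]
After 8 (rotate_left(2, 8, k=4)): [E, J, B, F, D, A, G, H, I, C]
After 9 (reverse(4, 6)): [E, J, B, F, G, A, D, H, I, C]
After 10 (swap(7, 2)): [E, J, H, F, G, A, D, B, I, C]
After 11 (swap(1, 5)): [E, A, H, F, G, J, D, B, I, C]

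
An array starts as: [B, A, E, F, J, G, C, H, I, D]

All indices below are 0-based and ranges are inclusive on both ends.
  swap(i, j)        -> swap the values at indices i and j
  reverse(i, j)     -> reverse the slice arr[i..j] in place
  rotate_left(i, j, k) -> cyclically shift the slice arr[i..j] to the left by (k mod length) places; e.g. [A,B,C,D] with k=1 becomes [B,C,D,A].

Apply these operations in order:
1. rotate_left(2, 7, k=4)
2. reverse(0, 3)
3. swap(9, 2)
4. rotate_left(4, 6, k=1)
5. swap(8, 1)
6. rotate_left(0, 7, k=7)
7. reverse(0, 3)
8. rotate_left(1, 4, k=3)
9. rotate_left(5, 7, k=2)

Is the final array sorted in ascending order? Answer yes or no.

Answer: no

Derivation:
After 1 (rotate_left(2, 7, k=4)): [B, A, C, H, E, F, J, G, I, D]
After 2 (reverse(0, 3)): [H, C, A, B, E, F, J, G, I, D]
After 3 (swap(9, 2)): [H, C, D, B, E, F, J, G, I, A]
After 4 (rotate_left(4, 6, k=1)): [H, C, D, B, F, J, E, G, I, A]
After 5 (swap(8, 1)): [H, I, D, B, F, J, E, G, C, A]
After 6 (rotate_left(0, 7, k=7)): [G, H, I, D, B, F, J, E, C, A]
After 7 (reverse(0, 3)): [D, I, H, G, B, F, J, E, C, A]
After 8 (rotate_left(1, 4, k=3)): [D, B, I, H, G, F, J, E, C, A]
After 9 (rotate_left(5, 7, k=2)): [D, B, I, H, G, E, F, J, C, A]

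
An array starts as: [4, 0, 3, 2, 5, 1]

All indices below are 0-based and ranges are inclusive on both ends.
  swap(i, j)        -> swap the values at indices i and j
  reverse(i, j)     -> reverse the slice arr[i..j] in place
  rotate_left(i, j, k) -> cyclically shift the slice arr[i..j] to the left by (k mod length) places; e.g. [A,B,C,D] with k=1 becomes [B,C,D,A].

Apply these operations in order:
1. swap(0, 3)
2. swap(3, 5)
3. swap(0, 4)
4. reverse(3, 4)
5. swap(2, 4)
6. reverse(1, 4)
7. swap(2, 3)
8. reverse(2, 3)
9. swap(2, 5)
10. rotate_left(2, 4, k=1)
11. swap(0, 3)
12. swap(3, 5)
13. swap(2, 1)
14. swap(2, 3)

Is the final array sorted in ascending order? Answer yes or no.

After 1 (swap(0, 3)): [2, 0, 3, 4, 5, 1]
After 2 (swap(3, 5)): [2, 0, 3, 1, 5, 4]
After 3 (swap(0, 4)): [5, 0, 3, 1, 2, 4]
After 4 (reverse(3, 4)): [5, 0, 3, 2, 1, 4]
After 5 (swap(2, 4)): [5, 0, 1, 2, 3, 4]
After 6 (reverse(1, 4)): [5, 3, 2, 1, 0, 4]
After 7 (swap(2, 3)): [5, 3, 1, 2, 0, 4]
After 8 (reverse(2, 3)): [5, 3, 2, 1, 0, 4]
After 9 (swap(2, 5)): [5, 3, 4, 1, 0, 2]
After 10 (rotate_left(2, 4, k=1)): [5, 3, 1, 0, 4, 2]
After 11 (swap(0, 3)): [0, 3, 1, 5, 4, 2]
After 12 (swap(3, 5)): [0, 3, 1, 2, 4, 5]
After 13 (swap(2, 1)): [0, 1, 3, 2, 4, 5]
After 14 (swap(2, 3)): [0, 1, 2, 3, 4, 5]

Answer: yes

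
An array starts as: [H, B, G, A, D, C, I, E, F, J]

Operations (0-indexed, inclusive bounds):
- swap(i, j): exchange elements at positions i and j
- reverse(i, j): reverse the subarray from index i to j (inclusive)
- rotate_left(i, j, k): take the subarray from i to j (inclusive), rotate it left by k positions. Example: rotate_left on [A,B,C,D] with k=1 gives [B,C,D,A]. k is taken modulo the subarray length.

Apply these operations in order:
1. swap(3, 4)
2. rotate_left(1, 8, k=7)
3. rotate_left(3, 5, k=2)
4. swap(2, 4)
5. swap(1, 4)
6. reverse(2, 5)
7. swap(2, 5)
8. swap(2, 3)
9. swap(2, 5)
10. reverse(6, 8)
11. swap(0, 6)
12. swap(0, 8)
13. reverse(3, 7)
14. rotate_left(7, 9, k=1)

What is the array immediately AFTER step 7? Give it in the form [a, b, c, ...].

After 1 (swap(3, 4)): [H, B, G, D, A, C, I, E, F, J]
After 2 (rotate_left(1, 8, k=7)): [H, F, B, G, D, A, C, I, E, J]
After 3 (rotate_left(3, 5, k=2)): [H, F, B, A, G, D, C, I, E, J]
After 4 (swap(2, 4)): [H, F, G, A, B, D, C, I, E, J]
After 5 (swap(1, 4)): [H, B, G, A, F, D, C, I, E, J]
After 6 (reverse(2, 5)): [H, B, D, F, A, G, C, I, E, J]
After 7 (swap(2, 5)): [H, B, G, F, A, D, C, I, E, J]

Answer: [H, B, G, F, A, D, C, I, E, J]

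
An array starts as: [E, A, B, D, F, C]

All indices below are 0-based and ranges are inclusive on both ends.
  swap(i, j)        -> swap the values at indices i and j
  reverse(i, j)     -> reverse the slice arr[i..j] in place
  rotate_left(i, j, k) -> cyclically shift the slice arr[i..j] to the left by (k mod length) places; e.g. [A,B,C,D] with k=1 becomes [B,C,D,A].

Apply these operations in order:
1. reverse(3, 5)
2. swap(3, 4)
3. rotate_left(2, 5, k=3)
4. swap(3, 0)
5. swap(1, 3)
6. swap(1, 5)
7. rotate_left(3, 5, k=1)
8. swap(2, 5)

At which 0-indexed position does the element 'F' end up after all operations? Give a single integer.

After 1 (reverse(3, 5)): [E, A, B, C, F, D]
After 2 (swap(3, 4)): [E, A, B, F, C, D]
After 3 (rotate_left(2, 5, k=3)): [E, A, D, B, F, C]
After 4 (swap(3, 0)): [B, A, D, E, F, C]
After 5 (swap(1, 3)): [B, E, D, A, F, C]
After 6 (swap(1, 5)): [B, C, D, A, F, E]
After 7 (rotate_left(3, 5, k=1)): [B, C, D, F, E, A]
After 8 (swap(2, 5)): [B, C, A, F, E, D]

Answer: 3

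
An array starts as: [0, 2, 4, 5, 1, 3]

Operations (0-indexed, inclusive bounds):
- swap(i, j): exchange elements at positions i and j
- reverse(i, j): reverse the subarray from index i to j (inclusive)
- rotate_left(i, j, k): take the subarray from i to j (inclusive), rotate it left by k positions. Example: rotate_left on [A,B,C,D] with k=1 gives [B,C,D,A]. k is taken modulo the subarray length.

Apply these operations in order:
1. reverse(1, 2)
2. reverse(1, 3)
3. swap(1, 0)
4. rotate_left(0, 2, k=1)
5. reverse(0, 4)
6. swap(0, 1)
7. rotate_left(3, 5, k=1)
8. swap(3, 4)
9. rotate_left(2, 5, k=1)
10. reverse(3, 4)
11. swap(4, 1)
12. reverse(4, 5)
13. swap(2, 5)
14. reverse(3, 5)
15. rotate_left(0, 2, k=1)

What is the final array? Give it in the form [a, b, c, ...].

After 1 (reverse(1, 2)): [0, 4, 2, 5, 1, 3]
After 2 (reverse(1, 3)): [0, 5, 2, 4, 1, 3]
After 3 (swap(1, 0)): [5, 0, 2, 4, 1, 3]
After 4 (rotate_left(0, 2, k=1)): [0, 2, 5, 4, 1, 3]
After 5 (reverse(0, 4)): [1, 4, 5, 2, 0, 3]
After 6 (swap(0, 1)): [4, 1, 5, 2, 0, 3]
After 7 (rotate_left(3, 5, k=1)): [4, 1, 5, 0, 3, 2]
After 8 (swap(3, 4)): [4, 1, 5, 3, 0, 2]
After 9 (rotate_left(2, 5, k=1)): [4, 1, 3, 0, 2, 5]
After 10 (reverse(3, 4)): [4, 1, 3, 2, 0, 5]
After 11 (swap(4, 1)): [4, 0, 3, 2, 1, 5]
After 12 (reverse(4, 5)): [4, 0, 3, 2, 5, 1]
After 13 (swap(2, 5)): [4, 0, 1, 2, 5, 3]
After 14 (reverse(3, 5)): [4, 0, 1, 3, 5, 2]
After 15 (rotate_left(0, 2, k=1)): [0, 1, 4, 3, 5, 2]

Answer: [0, 1, 4, 3, 5, 2]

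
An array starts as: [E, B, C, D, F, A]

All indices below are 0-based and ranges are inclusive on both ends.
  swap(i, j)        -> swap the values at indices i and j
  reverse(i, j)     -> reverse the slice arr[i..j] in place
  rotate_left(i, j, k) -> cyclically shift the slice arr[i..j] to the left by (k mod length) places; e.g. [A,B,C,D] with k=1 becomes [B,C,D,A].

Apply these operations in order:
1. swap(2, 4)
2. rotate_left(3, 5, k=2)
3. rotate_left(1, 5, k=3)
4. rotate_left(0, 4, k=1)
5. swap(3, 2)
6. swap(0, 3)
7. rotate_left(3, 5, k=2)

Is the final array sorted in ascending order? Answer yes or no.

Answer: no

Derivation:
After 1 (swap(2, 4)): [E, B, F, D, C, A]
After 2 (rotate_left(3, 5, k=2)): [E, B, F, A, D, C]
After 3 (rotate_left(1, 5, k=3)): [E, D, C, B, F, A]
After 4 (rotate_left(0, 4, k=1)): [D, C, B, F, E, A]
After 5 (swap(3, 2)): [D, C, F, B, E, A]
After 6 (swap(0, 3)): [B, C, F, D, E, A]
After 7 (rotate_left(3, 5, k=2)): [B, C, F, A, D, E]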